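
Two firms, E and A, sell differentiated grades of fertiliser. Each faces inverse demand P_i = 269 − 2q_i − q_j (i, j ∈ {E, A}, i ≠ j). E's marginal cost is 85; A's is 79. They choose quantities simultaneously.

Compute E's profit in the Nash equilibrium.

2649.92

Firm E's profit: π = q_E(269 − 2q_E − q_A) − 85q_E.
∂π/∂q_E = 184 − 4q_E − q_A = 0 ⇒ q_E = 46 − 0.25q_A.
Similarly q_A = 47.5 − 0.25q_E.
Substituting the second reaction function into the first: q_E = 46 − 0.25(47.5 − 0.25q_E), which gives 0.9375q_E = 34.125 ⇒ q_E = 36.4.
Then q_A = 47.5 − 0.25·36.4 = 38.4.
P_E = 269 − 2·36.4 − 38.4 = 157.8.
Profit = (157.8 − 85)·36.4 = 2649.92.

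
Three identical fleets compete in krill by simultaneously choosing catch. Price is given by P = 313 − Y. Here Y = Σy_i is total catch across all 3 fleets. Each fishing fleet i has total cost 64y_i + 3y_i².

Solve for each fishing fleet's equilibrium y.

A representative fishing fleet's profit is π_i = y_i(313 − Y) − 64y_i − 3y_i², with Y = y_i + Σ_{j≠i} y_j.
First-order condition: 249 − 8y_i − Σ_{j≠i} y_j = 0.
Imposing symmetry (y_j = y for all j) turns Σ_{j≠i} y_j into 2y, so 249 = 10y and y = 24.9.

24.9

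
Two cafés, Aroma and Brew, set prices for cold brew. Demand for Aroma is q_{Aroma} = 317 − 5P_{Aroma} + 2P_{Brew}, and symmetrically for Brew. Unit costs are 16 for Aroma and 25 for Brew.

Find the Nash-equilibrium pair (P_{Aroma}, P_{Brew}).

50.5625, 54.3125

Aroma's profit: π = (P_{Aroma} − 16)(317 − 5P_{Aroma} + 2P_{Brew}).
∂π/∂P_{Aroma} = 397 − 10P_{Aroma} + 2P_{Brew} = 0 ⇒ P_{Aroma} = 39.7 + 0.2P_{Brew}.
Similarly P_{Brew} = 44.2 + 0.2P_{Aroma}.
Plugging P_{Brew} into Aroma's best response: P_{Aroma} = 39.7 + 0.2(44.2 + 0.2P_{Aroma}) ⇒ 0.96P_{Aroma} = 48.54, so P_{Aroma} = 50.5625.
Then P_{Brew} = 44.2 + 0.2·50.5625 = 54.3125.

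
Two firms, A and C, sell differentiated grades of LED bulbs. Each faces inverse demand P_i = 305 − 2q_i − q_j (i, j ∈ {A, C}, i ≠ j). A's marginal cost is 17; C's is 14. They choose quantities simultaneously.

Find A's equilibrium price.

Firm A's profit: π = q_A(305 − 2q_A − q_C) − 17q_A.
∂π/∂q_A = 288 − 4q_A − q_C = 0 ⇒ q_A = 72 − 0.25q_C.
Similarly q_C = 72.75 − 0.25q_A.
Substituting the second reaction function into the first: q_A = 72 − 0.25(72.75 − 0.25q_A), which gives 0.9375q_A = 53.8125 ⇒ q_A = 57.4.
Then q_C = 72.75 − 0.25·57.4 = 58.4.
P_A = 305 − 2·57.4 − 58.4 = 131.8.

131.8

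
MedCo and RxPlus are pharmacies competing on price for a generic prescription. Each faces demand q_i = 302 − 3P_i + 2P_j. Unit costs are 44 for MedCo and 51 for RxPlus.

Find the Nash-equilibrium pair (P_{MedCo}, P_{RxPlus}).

MedCo's profit: π = (P_{MedCo} − 44)(302 − 3P_{MedCo} + 2P_{RxPlus}).
∂π/∂P_{MedCo} = 434 − 6P_{MedCo} + 2P_{RxPlus} = 0 ⇒ P_{MedCo} = 217/3 + (1/3)P_{RxPlus}.
Similarly P_{RxPlus} = 455/6 + (1/3)P_{MedCo}.
Solving the two reaction functions simultaneously: (1 − (1/3)(1/3))P_{MedCo} = 217/3 + (1/3)·(455/6), so (8/9)P_{MedCo} = 1757/18 and P_{MedCo} = 109.8125.
Then P_{RxPlus} = 455/6 + (1/3)·109.8125 = 112.4375.

109.8125, 112.4375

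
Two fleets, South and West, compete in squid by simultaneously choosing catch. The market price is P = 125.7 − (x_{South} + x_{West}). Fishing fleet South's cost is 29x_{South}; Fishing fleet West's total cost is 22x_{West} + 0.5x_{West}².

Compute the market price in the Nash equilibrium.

66.28

Fishing fleet South's profit: π = x_{South}(125.7 − (x_{South} + x_{West})) − 29x_{South}.
∂π/∂x_{South} = 96.7 − 2x_{South} − x_{West} = 0, so x_{South} = 48.35 − 0.5x_{West}.
For West: ∂π/∂x_{West} = 103.7 − 3x_{West} − x_{South} = 0 ⇒ x_{West} = 1037/30 − (1/3)x_{South}.
Solving the two reaction functions simultaneously: (1 − (−0.5)(−1/3))x_{South} = 48.35 − 0.5·(1037/30), so (5/6)x_{South} = 466/15 and x_{South} = 37.28.
Then x_{West} = 1037/30 − (1/3)·37.28 = 22.14.
Equilibrium price: P = 125.7 − 59.42 = 66.28.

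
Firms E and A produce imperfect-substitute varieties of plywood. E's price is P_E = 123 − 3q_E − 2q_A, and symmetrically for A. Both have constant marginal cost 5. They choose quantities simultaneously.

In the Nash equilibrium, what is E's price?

Firm E's profit: π = q_E(123 − 3q_E − 2q_A) − 5q_E.
∂π/∂q_E = 118 − 6q_E − 2q_A = 0 ⇒ q_E = 59/3 − (1/3)q_A.
The game is symmetric, so in equilibrium q_A = q_E: the reaction function gives (4/3)q_E = 59/3, hence q_E = 14.75.
P_E = 123 − 3·14.75 − 2·14.75 = 49.25.

49.25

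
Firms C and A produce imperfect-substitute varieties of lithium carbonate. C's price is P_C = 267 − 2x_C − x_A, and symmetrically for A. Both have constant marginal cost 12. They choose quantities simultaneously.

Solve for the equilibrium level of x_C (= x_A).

51

Firm C's profit: π = x_C(267 − 2x_C − x_A) − 12x_C.
∂π/∂x_C = 255 − 4x_C − x_A = 0 ⇒ x_C = 63.75 − 0.25x_A.
Setting x_C = x_A in the reaction function: x_C = 63.75 − 0.25x_C, so x_C = 63.75 / 1.25 = 51.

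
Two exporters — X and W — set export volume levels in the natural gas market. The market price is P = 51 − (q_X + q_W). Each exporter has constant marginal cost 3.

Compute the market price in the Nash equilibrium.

Exporter X's profit: π = q_X(51 − (q_X + q_W)) − 3q_X.
∂π/∂q_X = 48 − 2q_X − q_W = 0, so q_X = 24 − 0.5q_W.
The game is symmetric, so in equilibrium q_W = q_X: the reaction function gives 1.5q_X = 24, hence q_X = 16.
Equilibrium price: P = 51 − 32 = 19.

19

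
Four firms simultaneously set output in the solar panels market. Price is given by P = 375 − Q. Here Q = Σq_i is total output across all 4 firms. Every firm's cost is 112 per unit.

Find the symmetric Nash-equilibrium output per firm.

A representative firm's profit is π_i = q_i(375 − Q) − 112q_i, with Q = q_i + Σ_{j≠i} q_j.
First-order condition: 263 − 2q_i − Σ_{j≠i} q_j = 0.
With identical firms, set every q_j = q: then 263 − 2q − 3q = 0, i.e. q = 263/5 = 52.6.

52.6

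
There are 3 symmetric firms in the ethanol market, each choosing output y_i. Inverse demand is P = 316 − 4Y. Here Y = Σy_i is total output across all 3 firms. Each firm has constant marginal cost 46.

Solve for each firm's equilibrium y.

16.875

A representative firm's profit is π_i = y_i(316 − 4Y) − 46y_i, with Y = y_i + Σ_{j≠i} y_j.
First-order condition: 270 − 8y_i − 4Σ_{j≠i} y_j = 0.
In a symmetric equilibrium every firm chooses the same y, so Σ_{j≠i} y_j = 2y. The condition becomes 270 − 16y = 0, giving y = 270/16 = 16.875.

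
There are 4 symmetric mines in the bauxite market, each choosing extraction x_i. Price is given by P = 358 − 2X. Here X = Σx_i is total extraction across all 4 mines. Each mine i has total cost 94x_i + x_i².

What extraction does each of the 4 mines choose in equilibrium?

A representative mine's profit is π_i = x_i(358 − 2X) − 94x_i − x_i², with X = x_i + Σ_{j≠i} x_j.
First-order condition: 264 − 6x_i − 2Σ_{j≠i} x_j = 0.
Imposing symmetry (x_j = x for all j) turns Σ_{j≠i} x_j into 3x, so 264 = 12x and x = 22.

22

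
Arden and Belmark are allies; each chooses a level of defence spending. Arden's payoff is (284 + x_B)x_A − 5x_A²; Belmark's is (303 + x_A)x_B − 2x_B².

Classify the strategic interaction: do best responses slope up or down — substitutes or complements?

Expanding Arden's payoff: 284x_A + x_Bx_A − 5x_A².
∂π/∂x_A = 284 + x_B − 10x_A = 0, so x_A = 28.4 + 0.1x_B.
The best-response slope dx_A/dx_B = 0.1 > 0: the reaction function is upward-sloping, so the choices are strategic complements.

strategic complements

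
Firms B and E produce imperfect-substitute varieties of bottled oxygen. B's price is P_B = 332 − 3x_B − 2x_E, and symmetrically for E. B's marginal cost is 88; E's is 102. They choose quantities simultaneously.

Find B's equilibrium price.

182.125

Firm B's profit: π = x_B(332 − 3x_B − 2x_E) − 88x_B.
∂π/∂x_B = 244 − 6x_B − 2x_E = 0 ⇒ x_B = 122/3 − (1/3)x_E.
Similarly x_E = 115/3 − (1/3)x_B.
Plugging x_E into B's best response: x_B = 122/3 − (1/3)(115/3 − (1/3)x_B) ⇒ (8/9)x_B = 251/9, so x_B = 31.375.
Then x_E = 115/3 − (1/3)·31.375 = 27.875.
P_B = 332 − 3·31.375 − 2·27.875 = 182.125.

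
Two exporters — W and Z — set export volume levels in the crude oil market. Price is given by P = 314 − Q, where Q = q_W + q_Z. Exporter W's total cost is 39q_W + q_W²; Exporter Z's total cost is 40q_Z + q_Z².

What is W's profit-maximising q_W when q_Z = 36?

Exporter W's profit: π = q_W(314 − (q_W + q_Z)) − 39q_W − q_W².
∂π/∂q_W = 275 − 4q_W − q_Z = 0, so q_W = 68.75 − 0.25q_Z.
At q_Z = 36: q_W = 68.75 − 0.25·36 = 59.75.

59.75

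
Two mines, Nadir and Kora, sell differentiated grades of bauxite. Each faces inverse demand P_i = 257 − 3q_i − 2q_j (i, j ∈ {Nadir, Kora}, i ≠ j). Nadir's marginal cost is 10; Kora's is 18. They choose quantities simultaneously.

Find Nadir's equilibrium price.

Mine Nadir's profit: π = q_{Nadir}(257 − 3q_{Nadir} − 2q_{Kora}) − 10q_{Nadir}.
∂π/∂q_{Nadir} = 247 − 6q_{Nadir} − 2q_{Kora} = 0 ⇒ q_{Nadir} = 247/6 − (1/3)q_{Kora}.
Similarly q_{Kora} = 239/6 − (1/3)q_{Nadir}.
Substituting the second reaction function into the first: q_{Nadir} = 247/6 − (1/3)(239/6 − (1/3)q_{Nadir}), which gives (8/9)q_{Nadir} = 251/9 ⇒ q_{Nadir} = 31.375.
Then q_{Kora} = 239/6 − (1/3)·31.375 = 29.375.
P_{Nadir} = 257 − 3·31.375 − 2·29.375 = 104.125.

104.125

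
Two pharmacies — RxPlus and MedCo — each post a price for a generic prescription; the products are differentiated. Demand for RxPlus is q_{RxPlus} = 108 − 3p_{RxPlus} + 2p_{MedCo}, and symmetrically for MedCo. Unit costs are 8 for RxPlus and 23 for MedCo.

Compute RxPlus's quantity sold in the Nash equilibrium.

RxPlus's profit: π = (p_{RxPlus} − 8)(108 − 3p_{RxPlus} + 2p_{MedCo}).
∂π/∂p_{RxPlus} = 132 − 6p_{RxPlus} + 2p_{MedCo} = 0 ⇒ p_{RxPlus} = 22 + (1/3)p_{MedCo}.
Similarly p_{MedCo} = 29.5 + (1/3)p_{RxPlus}.
Plugging p_{MedCo} into RxPlus's best response: p_{RxPlus} = 22 + (1/3)(29.5 + (1/3)p_{RxPlus}) ⇒ (8/9)p_{RxPlus} = 191/6, so p_{RxPlus} = 35.8125.
Then p_{MedCo} = 29.5 + (1/3)·35.8125 = 41.4375.
q_{RxPlus} = 108 − 3·35.8125 + 2·41.4375 = 83.4375.

83.4375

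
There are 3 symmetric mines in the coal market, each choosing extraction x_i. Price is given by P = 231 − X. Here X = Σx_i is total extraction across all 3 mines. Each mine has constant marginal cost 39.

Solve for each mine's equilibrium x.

A representative mine's profit is π_i = x_i(231 − X) − 39x_i, with X = x_i + Σ_{j≠i} x_j.
First-order condition: 192 − 2x_i − Σ_{j≠i} x_j = 0.
With identical mines, set every x_j = x: then 192 − 2x − 2x = 0, i.e. x = 192/4 = 48.

48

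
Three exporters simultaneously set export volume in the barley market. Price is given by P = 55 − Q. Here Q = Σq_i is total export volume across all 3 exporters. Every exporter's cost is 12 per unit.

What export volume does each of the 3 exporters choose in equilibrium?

A representative exporter's profit is π_i = q_i(55 − Q) − 12q_i, with Q = q_i + Σ_{j≠i} q_j.
First-order condition: 43 − 2q_i − Σ_{j≠i} q_j = 0.
Imposing symmetry (q_j = q for all j) turns Σ_{j≠i} q_j into 2q, so 43 = 4q and q = 10.75.

10.75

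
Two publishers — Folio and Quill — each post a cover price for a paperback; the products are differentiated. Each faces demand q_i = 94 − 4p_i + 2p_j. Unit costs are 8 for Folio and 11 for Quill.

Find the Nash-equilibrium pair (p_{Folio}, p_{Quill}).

21.4, 22.6

Folio's profit: π = (p_{Folio} − 8)(94 − 4p_{Folio} + 2p_{Quill}).
∂π/∂p_{Folio} = 126 − 8p_{Folio} + 2p_{Quill} = 0 ⇒ p_{Folio} = 15.75 + 0.25p_{Quill}.
Similarly p_{Quill} = 17.25 + 0.25p_{Folio}.
Plugging p_{Quill} into Folio's best response: p_{Folio} = 15.75 + 0.25(17.25 + 0.25p_{Folio}) ⇒ 0.9375p_{Folio} = 20.0625, so p_{Folio} = 21.4.
Then p_{Quill} = 17.25 + 0.25·21.4 = 22.6.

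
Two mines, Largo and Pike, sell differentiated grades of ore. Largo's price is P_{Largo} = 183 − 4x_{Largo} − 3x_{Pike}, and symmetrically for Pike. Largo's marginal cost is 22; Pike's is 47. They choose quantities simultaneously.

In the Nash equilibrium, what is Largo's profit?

1024

Mine Largo's profit: π = x_{Largo}(183 − 4x_{Largo} − 3x_{Pike}) − 22x_{Largo}.
∂π/∂x_{Largo} = 161 − 8x_{Largo} − 3x_{Pike} = 0 ⇒ x_{Largo} = 20.125 − 0.375x_{Pike}.
Similarly x_{Pike} = 17 − 0.375x_{Largo}.
Substituting the second reaction function into the first: x_{Largo} = 20.125 − 0.375(17 − 0.375x_{Largo}), which gives (55/64)x_{Largo} = 13.75 ⇒ x_{Largo} = 16.
Then x_{Pike} = 17 − 0.375·16 = 11.
P_{Largo} = 183 − 4·16 − 3·11 = 86.
Profit = (86 − 22)·16 = 1024.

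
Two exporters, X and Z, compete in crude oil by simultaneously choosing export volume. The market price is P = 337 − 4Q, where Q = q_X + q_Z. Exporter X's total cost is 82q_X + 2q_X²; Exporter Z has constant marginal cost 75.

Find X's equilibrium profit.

922.56

Exporter X's profit: π = q_X(337 − 4(q_X + q_Z)) − 82q_X − 2q_X².
∂π/∂q_X = 255 − 12q_X − 4q_Z = 0, so q_X = 21.25 − (1/3)q_Z.
For Z: ∂π/∂q_Z = 262 − 8q_Z − 4q_X = 0 ⇒ q_Z = 32.75 − 0.5q_X.
Plugging q_Z into X's best response: q_X = 21.25 − (1/3)(32.75 − 0.5q_X) ⇒ (5/6)q_X = 31/3, so q_X = 12.4.
Then q_Z = 32.75 − 0.5·12.4 = 26.55.
Price P = 337 − 4·38.95 = 181.2.
X's profit: (181.2 − 82)·12.4 − 2(12.4)² = 922.56.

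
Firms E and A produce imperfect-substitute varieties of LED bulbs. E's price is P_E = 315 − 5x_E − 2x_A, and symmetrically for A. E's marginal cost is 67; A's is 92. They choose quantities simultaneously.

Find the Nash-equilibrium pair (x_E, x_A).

21.1875, 18.0625

Firm E's profit: π = x_E(315 − 5x_E − 2x_A) − 67x_E.
∂π/∂x_E = 248 − 10x_E − 2x_A = 0 ⇒ x_E = 24.8 − 0.2x_A.
Similarly x_A = 22.3 − 0.2x_E.
Substituting the second reaction function into the first: x_E = 24.8 − 0.2(22.3 − 0.2x_E), which gives 0.96x_E = 20.34 ⇒ x_E = 21.1875.
Then x_A = 22.3 − 0.2·21.1875 = 18.0625.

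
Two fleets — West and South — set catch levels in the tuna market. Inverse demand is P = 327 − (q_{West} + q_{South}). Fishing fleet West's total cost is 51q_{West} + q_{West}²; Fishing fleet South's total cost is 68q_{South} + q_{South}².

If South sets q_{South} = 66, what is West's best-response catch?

52.5

Fishing fleet West's profit: π = q_{West}(327 − (q_{West} + q_{South})) − 51q_{West} − q_{West}².
∂π/∂q_{West} = 276 − 4q_{West} − q_{South} = 0, so q_{West} = 69 − 0.25q_{South}.
At q_{South} = 66: q_{West} = 69 − 0.25·66 = 52.5.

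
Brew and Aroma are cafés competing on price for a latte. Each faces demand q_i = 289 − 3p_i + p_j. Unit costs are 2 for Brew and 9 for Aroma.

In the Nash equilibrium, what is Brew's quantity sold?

Brew's profit: π = (p_{Brew} − 2)(289 − 3p_{Brew} + p_{Aroma}).
∂π/∂p_{Brew} = 295 − 6p_{Brew} + p_{Aroma} = 0 ⇒ p_{Brew} = 295/6 + (1/6)p_{Aroma}.
Similarly p_{Aroma} = 158/3 + (1/6)p_{Brew}.
Solving the two reaction functions simultaneously: (1 − (1/6)(1/6))p_{Brew} = 295/6 + (1/6)·(158/3), so (35/36)p_{Brew} = 1043/18 and p_{Brew} = 59.6.
Then p_{Aroma} = 158/3 + (1/6)·59.6 = 62.6.
q_{Brew} = 289 − 3·59.6 + 62.6 = 172.8.

172.8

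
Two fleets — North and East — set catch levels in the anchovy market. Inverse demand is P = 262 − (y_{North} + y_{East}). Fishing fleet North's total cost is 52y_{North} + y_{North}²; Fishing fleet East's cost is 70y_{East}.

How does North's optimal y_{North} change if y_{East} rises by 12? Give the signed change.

Fishing fleet North's profit: π = y_{North}(262 − (y_{North} + y_{East})) − 52y_{North} − y_{North}².
∂π/∂y_{North} = 210 − 4y_{North} − y_{East} = 0, so y_{North} = 52.5 − 0.25y_{East}.
The reaction-function slope is −0.25, so a 12-unit rise in y_{East} moves y_{North} by −0.25 × 12 = −3. North's best response falls — the actions are strategic substitutes.

-3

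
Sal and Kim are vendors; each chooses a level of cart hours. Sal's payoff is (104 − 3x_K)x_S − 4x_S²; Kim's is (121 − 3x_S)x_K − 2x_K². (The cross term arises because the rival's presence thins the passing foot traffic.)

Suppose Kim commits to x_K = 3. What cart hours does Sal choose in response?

Expanding Sal's payoff: 104x_S − 3x_Kx_S − 4x_S².
∂π/∂x_S = 104 − 3x_K − 8x_S = 0, so x_S = 13 − 0.375x_K.
At x_K = 3: x_S = 13 − 0.375·3 = 11.875.

11.875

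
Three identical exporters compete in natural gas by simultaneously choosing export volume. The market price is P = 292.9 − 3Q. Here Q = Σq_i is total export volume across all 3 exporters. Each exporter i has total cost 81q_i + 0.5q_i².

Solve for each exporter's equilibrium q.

A representative exporter's profit is π_i = q_i(292.9 − 3Q) − 81q_i − 0.5q_i², with Q = q_i + Σ_{j≠i} q_j.
First-order condition: 211.9 − 7q_i − 3Σ_{j≠i} q_j = 0.
Imposing symmetry (q_j = q for all j) turns Σ_{j≠i} q_j into 2q, so 211.9 = 13q and q = 16.3.

16.3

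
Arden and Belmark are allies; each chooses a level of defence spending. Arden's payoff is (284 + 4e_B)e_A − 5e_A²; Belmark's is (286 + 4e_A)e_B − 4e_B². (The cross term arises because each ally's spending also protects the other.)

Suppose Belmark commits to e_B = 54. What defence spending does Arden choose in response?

Expanding Arden's payoff: 284e_A + 4e_Be_A − 5e_A².
∂π/∂e_A = 284 + 4e_B − 10e_A = 0, so e_A = 28.4 + 0.4e_B.
At e_B = 54: e_A = 28.4 + 0.4·54 = 50.

50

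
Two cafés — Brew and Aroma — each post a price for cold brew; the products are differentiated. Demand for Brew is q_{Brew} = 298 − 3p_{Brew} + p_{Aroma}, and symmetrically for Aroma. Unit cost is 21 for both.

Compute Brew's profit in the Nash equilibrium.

Brew's profit: π = (p_{Brew} − 21)(298 − 3p_{Brew} + p_{Aroma}).
∂π/∂p_{Brew} = 361 − 6p_{Brew} + p_{Aroma} = 0 ⇒ p_{Brew} = 361/6 + (1/6)p_{Aroma}.
By symmetry p_{Aroma} = p_{Brew}; substituting into the reaction function, (5/6)p_{Brew} = 361/6 and p_{Brew} = 72.2.
q_{Brew} = 298 − 3·72.2 + 72.2 = 153.6.
Profit = (72.2 − 21)·153.6 = 7864.32.

7864.32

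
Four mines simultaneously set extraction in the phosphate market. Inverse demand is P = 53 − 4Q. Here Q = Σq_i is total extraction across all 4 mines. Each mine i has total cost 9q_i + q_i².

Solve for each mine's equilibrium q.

A representative mine's profit is π_i = q_i(53 − 4Q) − 9q_i − q_i², with Q = q_i + Σ_{j≠i} q_j.
First-order condition: 44 − 10q_i − 4Σ_{j≠i} q_j = 0.
With identical mines, set every q_j = q: then 44 − 10q − 12q = 0, i.e. q = 44/22 = 2.

2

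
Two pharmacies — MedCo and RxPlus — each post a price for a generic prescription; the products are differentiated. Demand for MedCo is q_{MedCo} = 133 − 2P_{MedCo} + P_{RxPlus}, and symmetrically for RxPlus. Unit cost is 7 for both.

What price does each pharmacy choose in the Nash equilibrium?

MedCo's profit: π = (P_{MedCo} − 7)(133 − 2P_{MedCo} + P_{RxPlus}).
∂π/∂P_{MedCo} = 147 − 4P_{MedCo} + P_{RxPlus} = 0 ⇒ P_{MedCo} = 36.75 + 0.25P_{RxPlus}.
By symmetry P_{RxPlus} = P_{MedCo}; substituting into the reaction function, 0.75P_{MedCo} = 36.75 and P_{MedCo} = 49.

49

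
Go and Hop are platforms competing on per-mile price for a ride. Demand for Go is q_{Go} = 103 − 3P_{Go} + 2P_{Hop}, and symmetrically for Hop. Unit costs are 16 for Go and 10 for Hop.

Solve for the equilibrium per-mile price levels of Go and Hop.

36.625, 34.375

Go's profit: π = (P_{Go} − 16)(103 − 3P_{Go} + 2P_{Hop}).
∂π/∂P_{Go} = 151 − 6P_{Go} + 2P_{Hop} = 0 ⇒ P_{Go} = 151/6 + (1/3)P_{Hop}.
Similarly P_{Hop} = 133/6 + (1/3)P_{Go}.
Plugging P_{Hop} into Go's best response: P_{Go} = 151/6 + (1/3)(133/6 + (1/3)P_{Go}) ⇒ (8/9)P_{Go} = 293/9, so P_{Go} = 36.625.
Then P_{Hop} = 133/6 + (1/3)·36.625 = 34.375.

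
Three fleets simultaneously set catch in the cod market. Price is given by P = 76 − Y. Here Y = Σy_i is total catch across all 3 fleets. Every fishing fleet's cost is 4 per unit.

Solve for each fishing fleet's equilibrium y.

18

A representative fishing fleet's profit is π_i = y_i(76 − Y) − 4y_i, with Y = y_i + Σ_{j≠i} y_j.
First-order condition: 72 − 2y_i − Σ_{j≠i} y_j = 0.
With identical fishing fleets, set every y_j = y: then 72 − 2y − 2y = 0, i.e. y = 72/4 = 18.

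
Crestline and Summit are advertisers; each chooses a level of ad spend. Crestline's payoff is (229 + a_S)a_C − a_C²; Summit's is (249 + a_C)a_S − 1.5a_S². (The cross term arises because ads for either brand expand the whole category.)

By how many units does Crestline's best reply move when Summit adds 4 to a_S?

2

Expanding Crestline's payoff: 229a_C + a_Sa_C − a_C².
∂π/∂a_C = 229 + a_S − 2a_C = 0, so a_C = 114.5 + 0.5a_S.
The reaction-function slope is 0.5, so a 4-unit rise in a_S moves a_C by 0.5 × 4 = 2. Crestline's best response rises — the actions are strategic complements.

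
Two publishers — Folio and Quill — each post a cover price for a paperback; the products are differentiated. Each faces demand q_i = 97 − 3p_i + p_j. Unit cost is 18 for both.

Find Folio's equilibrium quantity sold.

Folio's profit: π = (p_{Folio} − 18)(97 − 3p_{Folio} + p_{Quill}).
∂π/∂p_{Folio} = 151 − 6p_{Folio} + p_{Quill} = 0 ⇒ p_{Folio} = 151/6 + (1/6)p_{Quill}.
The game is symmetric, so in equilibrium p_{Quill} = p_{Folio}: the reaction function gives (5/6)p_{Folio} = 151/6, hence p_{Folio} = 30.2.
q_{Folio} = 97 − 3·30.2 + 30.2 = 36.6.

36.6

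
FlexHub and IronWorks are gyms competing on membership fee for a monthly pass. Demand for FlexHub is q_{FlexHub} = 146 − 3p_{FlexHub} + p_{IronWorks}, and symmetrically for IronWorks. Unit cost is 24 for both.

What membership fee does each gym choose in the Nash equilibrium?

43.6

FlexHub's profit: π = (p_{FlexHub} − 24)(146 − 3p_{FlexHub} + p_{IronWorks}).
∂π/∂p_{FlexHub} = 218 − 6p_{FlexHub} + p_{IronWorks} = 0 ⇒ p_{FlexHub} = 109/3 + (1/6)p_{IronWorks}.
The game is symmetric, so in equilibrium p_{IronWorks} = p_{FlexHub}: the reaction function gives (5/6)p_{FlexHub} = 109/3, hence p_{FlexHub} = 43.6.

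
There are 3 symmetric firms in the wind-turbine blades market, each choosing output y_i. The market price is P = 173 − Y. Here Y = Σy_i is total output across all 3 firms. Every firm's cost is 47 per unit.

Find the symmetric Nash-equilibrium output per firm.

31.5

A representative firm's profit is π_i = y_i(173 − Y) − 47y_i, with Y = y_i + Σ_{j≠i} y_j.
First-order condition: 126 − 2y_i − Σ_{j≠i} y_j = 0.
In a symmetric equilibrium every firm chooses the same y, so Σ_{j≠i} y_j = 2y. The condition becomes 126 − 4y = 0, giving y = 126/4 = 31.5.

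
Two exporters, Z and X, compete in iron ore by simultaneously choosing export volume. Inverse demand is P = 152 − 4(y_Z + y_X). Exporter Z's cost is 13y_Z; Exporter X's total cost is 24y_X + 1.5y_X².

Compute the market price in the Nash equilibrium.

Exporter Z's profit: π = y_Z(152 − 4(y_Z + y_X)) − 13y_Z.
∂π/∂y_Z = 139 − 8y_Z − 4y_X = 0, so y_Z = 17.375 − 0.5y_X.
For X: ∂π/∂y_X = 128 − 11y_X − 4y_Z = 0 ⇒ y_X = 128/11 − (4/11)y_Z.
Plugging y_X into Z's best response: y_Z = 17.375 − 0.5(128/11 − (4/11)y_Z) ⇒ (9/11)y_Z = 1017/88, so y_Z = 14.125.
Then y_X = 128/11 − (4/11)·14.125 = 6.5.
Equilibrium price: P = 152 − 4·20.625 = 69.5.

69.5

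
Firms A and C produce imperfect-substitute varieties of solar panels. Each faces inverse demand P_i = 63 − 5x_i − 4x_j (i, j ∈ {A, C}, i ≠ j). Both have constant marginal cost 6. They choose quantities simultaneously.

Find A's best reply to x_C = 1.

Firm A's profit: π = x_A(63 − 5x_A − 4x_C) − 6x_A.
∂π/∂x_A = 57 − 10x_A − 4x_C = 0 ⇒ x_A = 5.7 − 0.4x_C.
At x_C = 1: x_A = 5.7 − 0.4·1 = 5.3.

5.3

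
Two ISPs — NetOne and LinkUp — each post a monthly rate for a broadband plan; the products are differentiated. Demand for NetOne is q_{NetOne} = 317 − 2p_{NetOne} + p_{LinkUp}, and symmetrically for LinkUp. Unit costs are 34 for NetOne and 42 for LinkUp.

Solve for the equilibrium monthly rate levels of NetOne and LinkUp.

129.4, 132.6

NetOne's profit: π = (p_{NetOne} − 34)(317 − 2p_{NetOne} + p_{LinkUp}).
∂π/∂p_{NetOne} = 385 − 4p_{NetOne} + p_{LinkUp} = 0 ⇒ p_{NetOne} = 96.25 + 0.25p_{LinkUp}.
Similarly p_{LinkUp} = 100.25 + 0.25p_{NetOne}.
Plugging p_{LinkUp} into NetOne's best response: p_{NetOne} = 96.25 + 0.25(100.25 + 0.25p_{NetOne}) ⇒ 0.9375p_{NetOne} = 121.3125, so p_{NetOne} = 129.4.
Then p_{LinkUp} = 100.25 + 0.25·129.4 = 132.6.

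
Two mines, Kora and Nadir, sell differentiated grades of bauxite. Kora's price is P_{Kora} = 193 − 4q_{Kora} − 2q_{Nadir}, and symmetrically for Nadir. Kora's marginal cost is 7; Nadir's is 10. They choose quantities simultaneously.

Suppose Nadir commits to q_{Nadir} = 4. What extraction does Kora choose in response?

22.25

Mine Kora's profit: π = q_{Kora}(193 − 4q_{Kora} − 2q_{Nadir}) − 7q_{Kora}.
∂π/∂q_{Kora} = 186 − 8q_{Kora} − 2q_{Nadir} = 0 ⇒ q_{Kora} = 23.25 − 0.25q_{Nadir}.
At q_{Nadir} = 4: q_{Kora} = 23.25 − 0.25·4 = 22.25.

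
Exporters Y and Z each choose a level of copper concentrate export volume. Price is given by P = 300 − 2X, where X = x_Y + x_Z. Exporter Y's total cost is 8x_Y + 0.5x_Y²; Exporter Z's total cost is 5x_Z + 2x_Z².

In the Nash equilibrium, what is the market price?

153.5

Exporter Y's profit: π = x_Y(300 − 2(x_Y + x_Z)) − 8x_Y − 0.5x_Y².
∂π/∂x_Y = 292 − 5x_Y − 2x_Z = 0, so x_Y = 58.4 − 0.4x_Z.
For Z: ∂π/∂x_Z = 295 − 8x_Z − 2x_Y = 0 ⇒ x_Z = 36.875 − 0.25x_Y.
Substituting the second reaction function into the first: x_Y = 58.4 − 0.4(36.875 − 0.25x_Y), which gives 0.9x_Y = 43.65 ⇒ x_Y = 48.5.
Then x_Z = 36.875 − 0.25·48.5 = 24.75.
Equilibrium price: P = 300 − 2·73.25 = 153.5.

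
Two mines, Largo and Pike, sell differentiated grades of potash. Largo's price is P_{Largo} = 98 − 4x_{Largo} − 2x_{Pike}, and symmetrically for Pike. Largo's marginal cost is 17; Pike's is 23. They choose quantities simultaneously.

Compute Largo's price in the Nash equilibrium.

Mine Largo's profit: π = x_{Largo}(98 − 4x_{Largo} − 2x_{Pike}) − 17x_{Largo}.
∂π/∂x_{Largo} = 81 − 8x_{Largo} − 2x_{Pike} = 0 ⇒ x_{Largo} = 10.125 − 0.25x_{Pike}.
Similarly x_{Pike} = 9.375 − 0.25x_{Largo}.
Solving the two reaction functions simultaneously: (1 − (−0.25)(−0.25))x_{Largo} = 10.125 − 0.25·9.375, so 0.9375x_{Largo} = 249/32 and x_{Largo} = 8.3.
Then x_{Pike} = 9.375 − 0.25·8.3 = 7.3.
P_{Largo} = 98 − 4·8.3 − 2·7.3 = 50.2.

50.2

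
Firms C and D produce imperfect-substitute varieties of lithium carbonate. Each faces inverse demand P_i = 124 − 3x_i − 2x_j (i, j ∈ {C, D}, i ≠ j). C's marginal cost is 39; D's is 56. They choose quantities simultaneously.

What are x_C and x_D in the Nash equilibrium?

Firm C's profit: π = x_C(124 − 3x_C − 2x_D) − 39x_C.
∂π/∂x_C = 85 − 6x_C − 2x_D = 0 ⇒ x_C = 85/6 − (1/3)x_D.
Similarly x_D = 34/3 − (1/3)x_C.
Solving the two reaction functions simultaneously: (1 − (−1/3)(−1/3))x_C = 85/6 − (1/3)·(34/3), so (8/9)x_C = 187/18 and x_C = 11.6875.
Then x_D = 34/3 − (1/3)·11.6875 = 7.4375.

11.6875, 7.4375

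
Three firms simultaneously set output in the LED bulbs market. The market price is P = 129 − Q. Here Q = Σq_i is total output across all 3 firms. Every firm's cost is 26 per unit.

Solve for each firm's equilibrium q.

A representative firm's profit is π_i = q_i(129 − Q) − 26q_i, with Q = q_i + Σ_{j≠i} q_j.
First-order condition: 103 − 2q_i − Σ_{j≠i} q_j = 0.
Imposing symmetry (q_j = q for all j) turns Σ_{j≠i} q_j into 2q, so 103 = 4q and q = 25.75.

25.75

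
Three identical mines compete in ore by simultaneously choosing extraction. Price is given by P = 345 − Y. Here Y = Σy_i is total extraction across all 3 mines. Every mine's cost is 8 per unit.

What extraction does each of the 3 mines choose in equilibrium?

84.25

A representative mine's profit is π_i = y_i(345 − Y) − 8y_i, with Y = y_i + Σ_{j≠i} y_j.
First-order condition: 337 − 2y_i − Σ_{j≠i} y_j = 0.
With identical mines, set every y_j = y: then 337 − 2y − 2y = 0, i.e. y = 337/4 = 84.25.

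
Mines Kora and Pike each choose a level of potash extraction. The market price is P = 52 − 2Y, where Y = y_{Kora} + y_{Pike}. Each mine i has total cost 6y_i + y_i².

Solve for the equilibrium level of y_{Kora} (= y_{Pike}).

Mine Kora's profit: π = y_{Kora}(52 − 2(y_{Kora} + y_{Pike})) − 6y_{Kora} − y_{Kora}².
∂π/∂y_{Kora} = 46 − 6y_{Kora} − 2y_{Pike} = 0, so y_{Kora} = 23/3 − (1/3)y_{Pike}.
Setting y_{Kora} = y_{Pike} in the reaction function: y_{Kora} = 23/3 − (1/3)y_{Kora}, so y_{Kora} = (23/3) / (4/3) = 5.75.

5.75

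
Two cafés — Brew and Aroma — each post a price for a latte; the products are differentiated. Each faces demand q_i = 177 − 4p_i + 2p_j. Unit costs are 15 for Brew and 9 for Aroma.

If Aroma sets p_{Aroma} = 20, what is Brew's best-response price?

34.625

Brew's profit: π = (p_{Brew} − 15)(177 − 4p_{Brew} + 2p_{Aroma}).
∂π/∂p_{Brew} = 237 − 8p_{Brew} + 2p_{Aroma} = 0 ⇒ p_{Brew} = 29.625 + 0.25p_{Aroma}.
At p_{Aroma} = 20: p_{Brew} = 29.625 + 0.25·20 = 34.625.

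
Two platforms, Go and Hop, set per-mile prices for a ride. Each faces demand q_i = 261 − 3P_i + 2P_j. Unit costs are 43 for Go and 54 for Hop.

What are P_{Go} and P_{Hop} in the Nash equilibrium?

Go's profit: π = (P_{Go} − 43)(261 − 3P_{Go} + 2P_{Hop}).
∂π/∂P_{Go} = 390 − 6P_{Go} + 2P_{Hop} = 0 ⇒ P_{Go} = 65 + (1/3)P_{Hop}.
Similarly P_{Hop} = 70.5 + (1/3)P_{Go}.
Solving the two reaction functions simultaneously: (1 − (1/3)(1/3))P_{Go} = 65 + (1/3)·70.5, so (8/9)P_{Go} = 88.5 and P_{Go} = 99.5625.
Then P_{Hop} = 70.5 + (1/3)·99.5625 = 103.6875.

99.5625, 103.6875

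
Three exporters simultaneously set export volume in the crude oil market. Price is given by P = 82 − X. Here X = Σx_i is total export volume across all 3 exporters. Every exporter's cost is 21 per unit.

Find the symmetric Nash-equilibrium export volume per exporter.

A representative exporter's profit is π_i = x_i(82 − X) − 21x_i, with X = x_i + Σ_{j≠i} x_j.
First-order condition: 61 − 2x_i − Σ_{j≠i} x_j = 0.
Imposing symmetry (x_j = x for all j) turns Σ_{j≠i} x_j into 2x, so 61 = 4x and x = 15.25.

15.25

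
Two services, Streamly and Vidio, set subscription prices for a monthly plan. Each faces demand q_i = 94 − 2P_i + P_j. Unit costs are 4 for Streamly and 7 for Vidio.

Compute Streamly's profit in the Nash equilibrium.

1848.32

Streamly's profit: π = (P_{Streamly} − 4)(94 − 2P_{Streamly} + P_{Vidio}).
∂π/∂P_{Streamly} = 102 − 4P_{Streamly} + P_{Vidio} = 0 ⇒ P_{Streamly} = 25.5 + 0.25P_{Vidio}.
Similarly P_{Vidio} = 27 + 0.25P_{Streamly}.
Solving the two reaction functions simultaneously: (1 − (0.25)(0.25))P_{Streamly} = 25.5 + 0.25·27, so 0.9375P_{Streamly} = 32.25 and P_{Streamly} = 34.4.
Then P_{Vidio} = 27 + 0.25·34.4 = 35.6.
q_{Streamly} = 94 − 2·34.4 + 35.6 = 60.8.
Profit = (34.4 − 4)·60.8 = 1848.32.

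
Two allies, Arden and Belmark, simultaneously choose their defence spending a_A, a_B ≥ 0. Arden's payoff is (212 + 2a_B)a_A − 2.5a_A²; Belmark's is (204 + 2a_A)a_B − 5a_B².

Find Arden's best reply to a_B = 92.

Expanding Arden's payoff: 212a_A + 2a_Ba_A − 2.5a_A².
∂π/∂a_A = 212 + 2a_B − 5a_A = 0, so a_A = 42.4 + 0.4a_B.
At a_B = 92: a_A = 42.4 + 0.4·92 = 79.2.

79.2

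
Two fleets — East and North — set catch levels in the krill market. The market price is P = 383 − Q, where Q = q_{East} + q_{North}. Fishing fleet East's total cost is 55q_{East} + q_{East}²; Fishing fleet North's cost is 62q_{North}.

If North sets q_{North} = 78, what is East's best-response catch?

62.5

Fishing fleet East's profit: π = q_{East}(383 − (q_{East} + q_{North})) − 55q_{East} − q_{East}².
∂π/∂q_{East} = 328 − 4q_{East} − q_{North} = 0, so q_{East} = 82 − 0.25q_{North}.
At q_{North} = 78: q_{East} = 82 − 0.25·78 = 62.5.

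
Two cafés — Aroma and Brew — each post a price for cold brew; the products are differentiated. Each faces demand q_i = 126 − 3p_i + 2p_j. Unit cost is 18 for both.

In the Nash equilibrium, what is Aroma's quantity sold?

Aroma's profit: π = (p_{Aroma} − 18)(126 − 3p_{Aroma} + 2p_{Brew}).
∂π/∂p_{Aroma} = 180 − 6p_{Aroma} + 2p_{Brew} = 0 ⇒ p_{Aroma} = 30 + (1/3)p_{Brew}.
Setting p_{Aroma} = p_{Brew} in the reaction function: p_{Aroma} = 30 + (1/3)p_{Aroma}, so p_{Aroma} = 30 / (2/3) = 45.
q_{Aroma} = 126 − 3·45 + 2·45 = 81.

81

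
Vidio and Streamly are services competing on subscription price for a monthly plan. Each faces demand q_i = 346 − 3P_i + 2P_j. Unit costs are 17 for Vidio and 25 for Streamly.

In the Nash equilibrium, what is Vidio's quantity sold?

Vidio's profit: π = (P_{Vidio} − 17)(346 − 3P_{Vidio} + 2P_{Streamly}).
∂π/∂P_{Vidio} = 397 − 6P_{Vidio} + 2P_{Streamly} = 0 ⇒ P_{Vidio} = 397/6 + (1/3)P_{Streamly}.
Similarly P_{Streamly} = 421/6 + (1/3)P_{Vidio}.
Solving the two reaction functions simultaneously: (1 − (1/3)(1/3))P_{Vidio} = 397/6 + (1/3)·(421/6), so (8/9)P_{Vidio} = 806/9 and P_{Vidio} = 100.75.
Then P_{Streamly} = 421/6 + (1/3)·100.75 = 103.75.
q_{Vidio} = 346 − 3·100.75 + 2·103.75 = 251.25.

251.25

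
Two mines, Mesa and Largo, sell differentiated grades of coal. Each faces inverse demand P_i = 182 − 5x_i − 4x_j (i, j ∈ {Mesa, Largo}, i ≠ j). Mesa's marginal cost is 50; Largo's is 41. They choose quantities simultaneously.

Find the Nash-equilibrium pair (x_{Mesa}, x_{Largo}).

Mine Mesa's profit: π = x_{Mesa}(182 − 5x_{Mesa} − 4x_{Largo}) − 50x_{Mesa}.
∂π/∂x_{Mesa} = 132 − 10x_{Mesa} − 4x_{Largo} = 0 ⇒ x_{Mesa} = 13.2 − 0.4x_{Largo}.
Similarly x_{Largo} = 14.1 − 0.4x_{Mesa}.
Solving the two reaction functions simultaneously: (1 − (−0.4)(−0.4))x_{Mesa} = 13.2 − 0.4·14.1, so 0.84x_{Mesa} = 7.56 and x_{Mesa} = 9.
Then x_{Largo} = 14.1 − 0.4·9 = 10.5.

9, 10.5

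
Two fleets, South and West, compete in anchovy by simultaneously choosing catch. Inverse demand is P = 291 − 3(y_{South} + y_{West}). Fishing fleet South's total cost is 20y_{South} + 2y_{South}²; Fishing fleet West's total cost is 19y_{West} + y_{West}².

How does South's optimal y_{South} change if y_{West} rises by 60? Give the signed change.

Fishing fleet South's profit: π = y_{South}(291 − 3(y_{South} + y_{West})) − 20y_{South} − 2y_{South}².
∂π/∂y_{South} = 271 − 10y_{South} − 3y_{West} = 0, so y_{South} = 27.1 − 0.3y_{West}.
The reaction-function slope is −0.3, so a 60-unit rise in y_{West} moves y_{South} by −0.3 × 60 = −18. South's best response falls — the actions are strategic substitutes.

-18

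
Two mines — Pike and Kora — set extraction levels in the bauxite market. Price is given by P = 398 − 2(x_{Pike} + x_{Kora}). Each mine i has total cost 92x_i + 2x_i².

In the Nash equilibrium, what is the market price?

275.6

Mine Pike's profit: π = x_{Pike}(398 − 2(x_{Pike} + x_{Kora})) − 92x_{Pike} − 2x_{Pike}².
∂π/∂x_{Pike} = 306 − 8x_{Pike} − 2x_{Kora} = 0, so x_{Pike} = 38.25 − 0.25x_{Kora}.
By symmetry x_{Kora} = x_{Pike}; substituting into the reaction function, 1.25x_{Pike} = 38.25 and x_{Pike} = 30.6.
Equilibrium price: P = 398 − 2·61.2 = 275.6.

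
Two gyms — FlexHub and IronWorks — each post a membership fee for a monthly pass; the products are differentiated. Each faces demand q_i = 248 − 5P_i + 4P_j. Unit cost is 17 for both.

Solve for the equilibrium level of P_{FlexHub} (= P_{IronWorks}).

55.5

FlexHub's profit: π = (P_{FlexHub} − 17)(248 − 5P_{FlexHub} + 4P_{IronWorks}).
∂π/∂P_{FlexHub} = 333 − 10P_{FlexHub} + 4P_{IronWorks} = 0 ⇒ P_{FlexHub} = 33.3 + 0.4P_{IronWorks}.
Setting P_{FlexHub} = P_{IronWorks} in the reaction function: P_{FlexHub} = 33.3 + 0.4P_{FlexHub}, so P_{FlexHub} = 33.3 / 0.6 = 55.5.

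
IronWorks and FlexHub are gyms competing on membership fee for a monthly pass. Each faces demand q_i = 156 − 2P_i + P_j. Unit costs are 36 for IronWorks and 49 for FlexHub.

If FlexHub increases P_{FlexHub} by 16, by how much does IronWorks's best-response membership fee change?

4

IronWorks's profit: π = (P_{IronWorks} − 36)(156 − 2P_{IronWorks} + P_{FlexHub}).
∂π/∂P_{IronWorks} = 228 − 4P_{IronWorks} + P_{FlexHub} = 0 ⇒ P_{IronWorks} = 57 + 0.25P_{FlexHub}.
The reaction-function slope is 0.25, so a 16-unit rise in P_{FlexHub} moves P_{IronWorks} by 0.25 × 16 = 4. IronWorks's best response rises — the actions are strategic complements.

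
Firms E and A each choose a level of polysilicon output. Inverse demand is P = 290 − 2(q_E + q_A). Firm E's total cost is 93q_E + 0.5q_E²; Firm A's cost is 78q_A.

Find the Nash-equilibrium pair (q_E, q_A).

22.75, 41.625

Firm E's profit: π = q_E(290 − 2(q_E + q_A)) − 93q_E − 0.5q_E².
∂π/∂q_E = 197 − 5q_E − 2q_A = 0, so q_E = 39.4 − 0.4q_A.
For A: ∂π/∂q_A = 212 − 4q_A − 2q_E = 0 ⇒ q_A = 53 − 0.5q_E.
Substituting the second reaction function into the first: q_E = 39.4 − 0.4(53 − 0.5q_E), which gives 0.8q_E = 18.2 ⇒ q_E = 22.75.
Then q_A = 53 − 0.5·22.75 = 41.625.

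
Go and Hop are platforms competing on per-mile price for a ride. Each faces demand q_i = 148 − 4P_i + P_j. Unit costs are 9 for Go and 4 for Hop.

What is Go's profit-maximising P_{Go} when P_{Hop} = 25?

Go's profit: π = (P_{Go} − 9)(148 − 4P_{Go} + P_{Hop}).
∂π/∂P_{Go} = 184 − 8P_{Go} + P_{Hop} = 0 ⇒ P_{Go} = 23 + 0.125P_{Hop}.
At P_{Hop} = 25: P_{Go} = 23 + 0.125·25 = 26.125.

26.125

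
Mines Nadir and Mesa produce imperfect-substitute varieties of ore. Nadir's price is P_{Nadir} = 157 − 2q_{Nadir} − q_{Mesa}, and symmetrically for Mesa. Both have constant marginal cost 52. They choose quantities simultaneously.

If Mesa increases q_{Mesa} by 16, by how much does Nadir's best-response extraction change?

Mine Nadir's profit: π = q_{Nadir}(157 − 2q_{Nadir} − q_{Mesa}) − 52q_{Nadir}.
∂π/∂q_{Nadir} = 105 − 4q_{Nadir} − q_{Mesa} = 0 ⇒ q_{Nadir} = 26.25 − 0.25q_{Mesa}.
The reaction-function slope is −0.25, so a 16-unit rise in q_{Mesa} moves q_{Nadir} by −0.25 × 16 = −4. Nadir's best response falls — the actions are strategic substitutes.

-4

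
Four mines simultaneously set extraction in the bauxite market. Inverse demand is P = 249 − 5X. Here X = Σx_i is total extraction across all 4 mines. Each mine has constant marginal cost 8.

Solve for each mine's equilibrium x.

9.64

A representative mine's profit is π_i = x_i(249 − 5X) − 8x_i, with X = x_i + Σ_{j≠i} x_j.
First-order condition: 241 − 10x_i − 5Σ_{j≠i} x_j = 0.
With identical mines, set every x_j = x: then 241 − 10x − 15x = 0, i.e. x = 241/25 = 9.64.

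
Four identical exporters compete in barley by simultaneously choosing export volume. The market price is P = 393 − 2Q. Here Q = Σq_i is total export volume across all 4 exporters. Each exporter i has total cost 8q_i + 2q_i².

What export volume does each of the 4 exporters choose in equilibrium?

A representative exporter's profit is π_i = q_i(393 − 2Q) − 8q_i − 2q_i², with Q = q_i + Σ_{j≠i} q_j.
First-order condition: 385 − 8q_i − 2Σ_{j≠i} q_j = 0.
Imposing symmetry (q_j = q for all j) turns Σ_{j≠i} q_j into 3q, so 385 = 14q and q = 27.5.

27.5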